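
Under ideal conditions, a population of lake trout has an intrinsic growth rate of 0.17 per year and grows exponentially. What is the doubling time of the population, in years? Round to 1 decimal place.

4.1 years

Doubling time t_d = ln(2)/r = 0.6931/0.17 = 4.0773.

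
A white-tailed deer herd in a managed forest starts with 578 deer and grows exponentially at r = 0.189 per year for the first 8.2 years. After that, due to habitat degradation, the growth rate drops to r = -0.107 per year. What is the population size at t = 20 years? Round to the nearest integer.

770 deer

Phase 1: N(8.2) = 578·e^(0.189×8.2) = 578·e^1.55 = 2722.69.
Phase 2 runs for 20 − 8.2 = 11.8 years at r = -0.107.
N(20) = 2722.69·e^(-0.107×11.8) = 2722.69·e^-1.263 = 770.295.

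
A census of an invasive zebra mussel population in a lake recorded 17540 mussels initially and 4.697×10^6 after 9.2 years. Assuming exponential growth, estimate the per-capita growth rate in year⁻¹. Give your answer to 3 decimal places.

0.608 per year

From N(t) = N₀·e^(rt): e^(r·9.2) = 4.697×10^6/17540 = 267.79.
r·9.2 = ln(267.79) = 5.5902, so r = 5.5902/9.2 = 0.60763.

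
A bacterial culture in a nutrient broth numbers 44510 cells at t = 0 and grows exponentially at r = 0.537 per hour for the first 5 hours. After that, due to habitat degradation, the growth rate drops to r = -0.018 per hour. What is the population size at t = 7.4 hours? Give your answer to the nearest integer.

624851 cells

Phase 1: N(5) = 44510·e^(0.537×5) = 44510·e^2.685 = 652437.
Phase 2 runs for 7.4 − 5 = 2.4 hours at r = -0.018.
N(7.4) = 652437·e^(-0.018×2.4) = 652437·e^-0.0432 = 624851.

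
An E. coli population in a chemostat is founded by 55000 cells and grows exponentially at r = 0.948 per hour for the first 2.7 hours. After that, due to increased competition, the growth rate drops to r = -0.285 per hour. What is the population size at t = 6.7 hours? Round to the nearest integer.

Phase 1: N(2.7) = 55000·e^(0.948×2.7) = 55000·e^2.56 = 711185.
Phase 2 runs for 6.7 − 2.7 = 4 hours at r = -0.285.
N(6.7) = 711185·e^(-0.285×4) = 711185·e^-1.14 = 227451.

227451 cells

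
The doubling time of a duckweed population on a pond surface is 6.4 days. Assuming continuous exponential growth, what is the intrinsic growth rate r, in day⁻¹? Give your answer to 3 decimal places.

0.108 per day

r = ln(2)/t_d = 0.6931/6.4 = 0.1083.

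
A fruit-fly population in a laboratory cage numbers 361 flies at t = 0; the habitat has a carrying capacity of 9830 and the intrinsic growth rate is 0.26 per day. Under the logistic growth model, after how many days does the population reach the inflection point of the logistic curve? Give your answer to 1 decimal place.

Logistic growth is fastest at N = K/2 = 4915.
A = (K − N₀)/N₀ = 26.23. Set K/(1 + A·e^(−rt)) = K/2 → A·e^(−rt) = 1.
e^(−0.26t) = 1/26.23 = 0.0381244, so t = ln(26.23)/0.26 = 3.2669/0.26 = 12.565.

12.6 days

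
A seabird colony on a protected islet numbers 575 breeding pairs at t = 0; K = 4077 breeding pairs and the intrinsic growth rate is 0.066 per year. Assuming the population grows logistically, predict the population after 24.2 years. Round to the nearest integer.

A = (K − N₀)/N₀ = (4077 − 575)/575 = 6.0904.
N(t) = K/(1 + A·e^(−rt)) = 4077/(1 + 6.0904×e^(−0.066×24.2)).
e^(−1.597) = 0.20246; denominator = 1 + 6.0904×0.20246 = 2.2331.
N = 4077/2.2331 = 1825.73.

1826 breeding pairs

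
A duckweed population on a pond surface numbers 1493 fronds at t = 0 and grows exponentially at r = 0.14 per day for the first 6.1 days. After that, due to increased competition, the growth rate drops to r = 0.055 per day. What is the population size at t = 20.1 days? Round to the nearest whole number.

7575 fronds

Phase 1: N(6.1) = 1493·e^(0.14×6.1) = 1493·e^0.854 = 3507.09.
Phase 2 runs for 20.1 − 6.1 = 14 days at r = 0.055.
N(20.1) = 3507.09·e^(0.055×14) = 3507.09·e^0.77 = 7574.5.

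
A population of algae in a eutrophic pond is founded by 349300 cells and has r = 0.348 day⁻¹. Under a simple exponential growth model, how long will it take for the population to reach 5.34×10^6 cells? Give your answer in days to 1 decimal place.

Set N₀·e^(rt) = 5.34×10^6: e^(0.348·t) = 5.34×10^6/349300 = 15.288.
0.348·t = ln(15.288) = 2.727, so t = 2.727/0.348 = 7.8363.

7.8 days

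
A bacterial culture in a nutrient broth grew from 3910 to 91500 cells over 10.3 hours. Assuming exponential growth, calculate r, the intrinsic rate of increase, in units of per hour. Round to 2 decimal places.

From N(t) = N₀·e^(rt): e^(r·10.3) = 91500/3910 = 23.402.
r·10.3 = ln(23.402) = 3.1528, so r = 3.1528/10.3 = 0.3061.

0.31 per hour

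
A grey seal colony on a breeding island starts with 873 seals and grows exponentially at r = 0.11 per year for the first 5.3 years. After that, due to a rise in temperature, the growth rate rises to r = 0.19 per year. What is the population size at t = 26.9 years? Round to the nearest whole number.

Phase 1: N(5.3) = 873·e^(0.11×5.3) = 873·e^0.583 = 1563.9.
Phase 2 runs for 26.9 − 5.3 = 21.6 years at r = 0.19.
N(26.9) = 1563.9·e^(0.19×21.6) = 1563.9·e^4.104 = 94744.2.

94744 seals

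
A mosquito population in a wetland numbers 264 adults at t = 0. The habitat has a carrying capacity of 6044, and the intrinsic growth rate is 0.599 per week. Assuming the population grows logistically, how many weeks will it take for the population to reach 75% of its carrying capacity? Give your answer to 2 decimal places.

6.99 weeks

A = (K − N₀)/N₀ = (6044 − 264)/264 = 21.894.
Solve 6044/(1 + 21.894·e^(−0.599t)) = 4533: 1 + 21.894·e^(−0.599t) = 1.3333, so e^(−0.599t) = 0.0152249.
−0.599·t = ln(0.0152249) = -4.1848, so t = 4.1848/0.599 = 6.9863.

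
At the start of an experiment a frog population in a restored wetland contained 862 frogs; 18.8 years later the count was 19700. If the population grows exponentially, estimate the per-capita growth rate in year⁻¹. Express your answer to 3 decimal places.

From N(t) = N₀·e^(rt): e^(r·18.8) = 19700/862 = 22.854.
r·18.8 = ln(22.854) = 3.1291, so r = 3.1291/18.8 = 0.16644.

0.166 per year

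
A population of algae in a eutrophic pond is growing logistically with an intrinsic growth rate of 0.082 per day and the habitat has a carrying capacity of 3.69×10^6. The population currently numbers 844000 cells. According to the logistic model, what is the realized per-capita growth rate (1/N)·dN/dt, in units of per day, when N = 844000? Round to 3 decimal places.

(1/N)·dN/dt = r(1 − N/K) = 0.082 × (1 − 844000/3.69×10^6).
= 0.082 × 0.77127 = 0.063244.

0.063 per day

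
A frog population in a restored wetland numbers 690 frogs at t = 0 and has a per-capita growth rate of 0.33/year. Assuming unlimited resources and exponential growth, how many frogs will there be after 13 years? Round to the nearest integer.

50347 frogs

N(t) = N₀·e^(rt) = 690 × e^(0.33×13) = 690 × e^4.29.
e^4.29 ≈ 72.966, so N ≈ 690 × 72.966 = 50346.9.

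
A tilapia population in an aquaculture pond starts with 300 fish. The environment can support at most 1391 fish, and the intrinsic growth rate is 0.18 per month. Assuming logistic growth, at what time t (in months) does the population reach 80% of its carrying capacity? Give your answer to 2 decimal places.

14.87 months

A = (K − N₀)/N₀ = (1391 − 300)/300 = 3.6367.
Solve 1391/(1 + 3.6367·e^(−0.18t)) = 1112.8: 1 + 3.6367·e^(−0.18t) = 1.25, so e^(−0.18t) = 0.0687443.
−0.18·t = ln(0.0687443) = -2.6774, so t = 2.6774/0.18 = 14.874.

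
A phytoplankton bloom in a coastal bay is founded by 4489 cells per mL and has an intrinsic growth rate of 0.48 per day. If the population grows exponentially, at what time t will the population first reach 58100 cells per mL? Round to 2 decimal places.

5.33 days

Set N₀·e^(rt) = 58100: e^(0.48·t) = 58100/4489 = 12.943.
0.48·t = ln(12.943) = 2.5605, so t = 2.5605/0.48 = 5.3344.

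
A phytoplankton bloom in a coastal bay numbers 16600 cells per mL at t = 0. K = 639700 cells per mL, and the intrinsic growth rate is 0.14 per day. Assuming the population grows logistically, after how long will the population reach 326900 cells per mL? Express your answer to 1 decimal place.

A = (K − N₀)/N₀ = (639700 − 16600)/16600 = 37.536.
Solve 639700/(1 + 37.536·e^(−0.14t)) = 326900: 1 + 37.536·e^(−0.14t) = 1.9569, so e^(−0.14t) = 0.0254919.
−0.14·t = ln(0.0254919) = -3.6694, so t = 3.6694/0.14 = 26.21.

26.2 days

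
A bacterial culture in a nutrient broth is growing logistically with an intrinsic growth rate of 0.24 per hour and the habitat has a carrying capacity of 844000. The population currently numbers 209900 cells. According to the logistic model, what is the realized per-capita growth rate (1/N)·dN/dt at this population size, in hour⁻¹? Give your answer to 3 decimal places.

(1/N)·dN/dt = r(1 − N/K) = 0.24 × (1 − 209900/844000).
= 0.24 × 0.7513 = 0.18031.

0.180 per hour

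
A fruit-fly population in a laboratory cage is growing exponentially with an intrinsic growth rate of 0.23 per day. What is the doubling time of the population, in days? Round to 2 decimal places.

Doubling time t_d = ln(2)/r = 0.6931/0.23 = 3.0137.

3.01 days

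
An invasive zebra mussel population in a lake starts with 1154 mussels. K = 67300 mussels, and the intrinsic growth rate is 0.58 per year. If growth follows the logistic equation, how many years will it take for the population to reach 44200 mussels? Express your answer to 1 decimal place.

8.1 years

A = (K − N₀)/N₀ = (67300 − 1154)/1154 = 57.319.
Solve 67300/(1 + 57.319·e^(−0.58t)) = 44200: 1 + 57.319·e^(−0.58t) = 1.5226, so e^(−0.58t) = 0.00911784.
−0.58·t = ln(0.00911784) = -4.6975, so t = 4.6975/0.58 = 8.0992.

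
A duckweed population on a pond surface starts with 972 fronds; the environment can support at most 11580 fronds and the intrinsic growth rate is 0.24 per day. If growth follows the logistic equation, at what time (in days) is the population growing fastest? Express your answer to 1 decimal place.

Logistic growth is fastest at N = K/2 = 5790.
A = (K − N₀)/N₀ = 10.914. Set K/(1 + A·e^(−rt)) = K/2 → A·e^(−rt) = 1.
e^(−0.24t) = 1/10.914 = 0.091629, so t = ln(10.914)/0.24 = 2.39/0.24 = 9.9584.

10.0 days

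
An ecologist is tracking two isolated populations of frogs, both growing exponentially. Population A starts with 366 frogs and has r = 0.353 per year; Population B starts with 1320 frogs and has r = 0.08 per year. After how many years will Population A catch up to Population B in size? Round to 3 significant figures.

4.70 years

Set 366·e^(0.353t) = 1320·e^(0.08t).
e^((0.353 − 0.08)t) = 1320/366 → e^(0.273·t) = 3.6066.
0.273·t = ln(3.6066) = 1.2828, so t = 1.2828/0.273 = 4.6987.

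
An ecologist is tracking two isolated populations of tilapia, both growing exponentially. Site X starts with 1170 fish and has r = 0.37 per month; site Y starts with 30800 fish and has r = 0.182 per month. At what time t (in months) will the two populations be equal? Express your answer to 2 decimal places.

17.40 months

Set 1170·e^(0.37t) = 30800·e^(0.182t).
e^((0.37 − 0.182)t) = 30800/1170 → e^(0.188·t) = 26.325.
0.188·t = ln(26.325) = 3.2705, so t = 3.2705/0.188 = 17.396.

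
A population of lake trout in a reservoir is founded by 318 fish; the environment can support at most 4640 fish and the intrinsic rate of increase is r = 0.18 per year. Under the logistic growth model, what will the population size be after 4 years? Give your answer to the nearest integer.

609 fish

A = (K − N₀)/N₀ = (4640 − 318)/318 = 13.591.
N(t) = K/(1 + A·e^(−rt)) = 4640/(1 + 13.591×e^(−0.18×4)).
e^(−0.72) = 0.48675; denominator = 1 + 13.591×0.48675 = 7.6155.
N = 4640/7.6155 = 609.28.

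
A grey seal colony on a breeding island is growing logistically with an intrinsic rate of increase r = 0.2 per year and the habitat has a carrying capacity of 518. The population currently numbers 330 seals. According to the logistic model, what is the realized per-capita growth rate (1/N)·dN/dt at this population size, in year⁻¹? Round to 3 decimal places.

0.073 per year

(1/N)·dN/dt = r(1 − N/K) = 0.2 × (1 − 330/518).
= 0.2 × 0.36293 = 0.072587.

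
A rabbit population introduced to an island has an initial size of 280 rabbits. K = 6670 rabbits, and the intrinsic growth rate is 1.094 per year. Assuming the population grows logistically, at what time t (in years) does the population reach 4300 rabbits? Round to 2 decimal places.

A = (K − N₀)/N₀ = (6670 − 280)/280 = 22.821.
Solve 6670/(1 + 22.821·e^(−1.094t)) = 4300: 1 + 22.821·e^(−1.094t) = 1.5512, so e^(−1.094t) = 0.0241511.
−1.094·t = ln(0.0241511) = -3.7234, so t = 3.7234/1.094 = 3.4035.

3.40 years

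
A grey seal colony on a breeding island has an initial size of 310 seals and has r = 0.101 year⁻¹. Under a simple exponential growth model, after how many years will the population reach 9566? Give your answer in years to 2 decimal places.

33.95 years

Set N₀·e^(rt) = 9566: e^(0.101·t) = 9566/310 = 30.858.
0.101·t = ln(30.858) = 3.4294, so t = 3.4294/0.101 = 33.954.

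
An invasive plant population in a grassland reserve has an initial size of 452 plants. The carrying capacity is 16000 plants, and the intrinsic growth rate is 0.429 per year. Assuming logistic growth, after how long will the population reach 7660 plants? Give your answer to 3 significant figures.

8.05 years

A = (K − N₀)/N₀ = (16000 − 452)/452 = 34.398.
Solve 16000/(1 + 34.398·e^(−0.429t)) = 7660: 1 + 34.398·e^(−0.429t) = 2.0888, so e^(−0.429t) = 0.031652.
−0.429·t = ln(0.031652) = -3.453, so t = 3.453/0.429 = 8.0488.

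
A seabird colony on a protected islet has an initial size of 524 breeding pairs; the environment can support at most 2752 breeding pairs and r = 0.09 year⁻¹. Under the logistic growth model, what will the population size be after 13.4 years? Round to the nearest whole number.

A = (K − N₀)/N₀ = (2752 − 524)/524 = 4.2519.
N(t) = K/(1 + A·e^(−rt)) = 2752/(1 + 4.2519×e^(−0.09×13.4)).
e^(−1.206) = 0.29939; denominator = 1 + 4.2519×0.29939 = 2.273.
N = 2752/2.273 = 1210.74.

1211 breeding pairs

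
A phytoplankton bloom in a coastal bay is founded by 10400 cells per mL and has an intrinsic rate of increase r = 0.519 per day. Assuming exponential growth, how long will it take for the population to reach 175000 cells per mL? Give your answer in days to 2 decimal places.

Set N₀·e^(rt) = 175000: e^(0.519·t) = 175000/10400 = 16.827.
0.519·t = ln(16.827) = 2.823, so t = 2.823/0.519 = 5.4393.

5.44 days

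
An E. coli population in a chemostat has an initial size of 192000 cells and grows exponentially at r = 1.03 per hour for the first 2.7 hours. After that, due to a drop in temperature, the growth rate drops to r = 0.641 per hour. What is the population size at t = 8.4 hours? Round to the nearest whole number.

119634360 cells

Phase 1: N(2.7) = 192000·e^(1.03×2.7) = 192000·e^2.781 = 3.097948×10^6.
Phase 2 runs for 8.4 − 2.7 = 5.7 hours at r = 0.641.
N(8.4) = 3.097948×10^6·e^(0.641×5.7) = 3.097948×10^6·e^3.654 = 1.196344×10^8.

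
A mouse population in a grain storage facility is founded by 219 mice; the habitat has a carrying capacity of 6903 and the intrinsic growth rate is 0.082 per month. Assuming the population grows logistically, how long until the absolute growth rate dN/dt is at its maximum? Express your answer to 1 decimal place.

Logistic growth is fastest at N = K/2 = 3451.5.
A = (K − N₀)/N₀ = 30.521. Set K/(1 + A·e^(−rt)) = K/2 → A·e^(−rt) = 1.
e^(−0.082t) = 1/30.521 = 0.0327648, so t = ln(30.521)/0.082 = 3.4184/0.082 = 41.688.

41.7 months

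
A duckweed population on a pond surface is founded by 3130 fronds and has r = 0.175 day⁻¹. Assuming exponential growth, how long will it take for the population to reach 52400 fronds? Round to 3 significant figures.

16.1 days

Set N₀·e^(rt) = 52400: e^(0.175·t) = 52400/3130 = 16.741.
0.175·t = ln(16.741) = 2.8179, so t = 2.8179/0.175 = 16.102.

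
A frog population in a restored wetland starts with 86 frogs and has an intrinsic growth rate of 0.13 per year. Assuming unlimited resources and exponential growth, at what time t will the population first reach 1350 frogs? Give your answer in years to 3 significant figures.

Set N₀·e^(rt) = 1350: e^(0.13·t) = 1350/86 = 15.698.
0.13·t = ln(15.698) = 2.7535, so t = 2.7535/0.13 = 21.181.

21.2 years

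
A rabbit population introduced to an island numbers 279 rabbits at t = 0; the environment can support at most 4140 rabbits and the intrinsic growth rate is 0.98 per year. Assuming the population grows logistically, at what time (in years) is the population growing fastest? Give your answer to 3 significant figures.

Logistic growth is fastest at N = K/2 = 2070.
A = (K − N₀)/N₀ = 13.839. Set K/(1 + A·e^(−rt)) = K/2 → A·e^(−rt) = 1.
e^(−0.98t) = 1/13.839 = 0.0722611, so t = ln(13.839)/0.98 = 2.6275/0.98 = 2.6811.

2.68 years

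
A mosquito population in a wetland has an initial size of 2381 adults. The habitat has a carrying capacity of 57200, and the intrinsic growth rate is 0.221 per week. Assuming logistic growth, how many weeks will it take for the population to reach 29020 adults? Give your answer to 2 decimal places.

A = (K − N₀)/N₀ = (57200 − 2381)/2381 = 23.024.
Solve 57200/(1 + 23.024·e^(−0.221t)) = 29020: 1 + 23.024·e^(−0.221t) = 1.9711, so e^(−0.221t) = 0.0421766.
−0.221·t = ln(0.0421766) = -3.1659, so t = 3.1659/0.221 = 14.325.

14.33 weeks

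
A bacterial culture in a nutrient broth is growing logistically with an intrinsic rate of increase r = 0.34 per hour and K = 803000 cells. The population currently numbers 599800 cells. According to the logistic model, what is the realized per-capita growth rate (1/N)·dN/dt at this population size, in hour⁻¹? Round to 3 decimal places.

(1/N)·dN/dt = r(1 − N/K) = 0.34 × (1 − 599800/803000).
= 0.34 × 0.25305 = 0.086037.

0.086 per hour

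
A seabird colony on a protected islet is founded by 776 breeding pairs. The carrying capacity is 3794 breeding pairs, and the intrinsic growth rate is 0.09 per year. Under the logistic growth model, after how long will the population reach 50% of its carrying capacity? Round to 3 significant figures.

15.1 years

A = (K − N₀)/N₀ = (3794 − 776)/776 = 3.8892.
Solve 3794/(1 + 3.8892·e^(−0.09t)) = 1897: 1 + 3.8892·e^(−0.09t) = 2, so e^(−0.09t) = 0.257124.
−0.09·t = ln(0.257124) = -1.3582, so t = 1.3582/0.09 = 15.091.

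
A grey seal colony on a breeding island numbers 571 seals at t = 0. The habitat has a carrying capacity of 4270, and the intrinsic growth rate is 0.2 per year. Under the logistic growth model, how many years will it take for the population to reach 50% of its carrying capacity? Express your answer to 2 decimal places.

9.34 years

A = (K − N₀)/N₀ = (4270 − 571)/571 = 6.4781.
Solve 4270/(1 + 6.4781·e^(−0.2t)) = 2135: 1 + 6.4781·e^(−0.2t) = 2, so e^(−0.2t) = 0.154366.
−0.2·t = ln(0.154366) = -1.8684, so t = 1.8684/0.2 = 9.3421.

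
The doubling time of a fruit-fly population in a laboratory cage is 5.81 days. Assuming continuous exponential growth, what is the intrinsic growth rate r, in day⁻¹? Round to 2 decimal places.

0.12 per day

r = ln(2)/t_d = 0.6931/5.81 = 0.1193.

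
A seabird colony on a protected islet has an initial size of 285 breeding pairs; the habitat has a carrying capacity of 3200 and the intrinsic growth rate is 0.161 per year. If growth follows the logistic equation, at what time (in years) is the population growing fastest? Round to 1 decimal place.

Logistic growth is fastest at N = K/2 = 1600.
A = (K − N₀)/N₀ = 10.228. Set K/(1 + A·e^(−rt)) = K/2 → A·e^(−rt) = 1.
e^(−0.161t) = 1/10.228 = 0.0977702, so t = ln(10.228)/0.161 = 2.3251/0.161 = 14.442.

14.4 years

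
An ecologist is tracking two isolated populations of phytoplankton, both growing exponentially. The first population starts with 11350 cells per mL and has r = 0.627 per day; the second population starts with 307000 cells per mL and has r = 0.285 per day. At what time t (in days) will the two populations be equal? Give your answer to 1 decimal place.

Set 11350·e^(0.627t) = 307000·e^(0.285t).
e^((0.627 − 0.285)t) = 307000/11350 → e^(0.342·t) = 27.048.
0.342·t = ln(27.048) = 3.2976, so t = 3.2976/0.342 = 9.6422.

9.6 days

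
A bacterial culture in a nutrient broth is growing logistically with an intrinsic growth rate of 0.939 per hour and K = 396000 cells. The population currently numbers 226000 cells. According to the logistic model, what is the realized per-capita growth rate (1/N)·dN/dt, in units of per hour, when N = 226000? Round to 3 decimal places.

(1/N)·dN/dt = r(1 − N/K) = 0.939 × (1 − 226000/396000).
= 0.939 × 0.42929 = 0.40311.

0.403 per hour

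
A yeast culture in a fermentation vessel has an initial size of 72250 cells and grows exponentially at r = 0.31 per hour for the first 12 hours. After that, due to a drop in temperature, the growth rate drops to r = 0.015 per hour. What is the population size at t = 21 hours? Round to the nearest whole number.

Phase 1: N(12) = 72250·e^(0.31×12) = 72250·e^3.72 = 2.981352×10^6.
Phase 2 runs for 21 − 12 = 9 hours at r = 0.015.
N(21) = 2.981352×10^6·e^(0.015×9) = 2.981352×10^6·e^0.135 = 3.412268×10^6.

3412268 cells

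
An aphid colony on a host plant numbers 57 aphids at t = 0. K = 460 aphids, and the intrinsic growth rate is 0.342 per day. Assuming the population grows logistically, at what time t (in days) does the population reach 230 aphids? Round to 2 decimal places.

A = (K − N₀)/N₀ = (460 − 57)/57 = 7.0702.
Solve 460/(1 + 7.0702·e^(−0.342t)) = 230: 1 + 7.0702·e^(−0.342t) = 2, so e^(−0.342t) = 0.141439.
−0.342·t = ln(0.141439) = -1.9559, so t = 1.9559/0.342 = 5.719.

5.72 days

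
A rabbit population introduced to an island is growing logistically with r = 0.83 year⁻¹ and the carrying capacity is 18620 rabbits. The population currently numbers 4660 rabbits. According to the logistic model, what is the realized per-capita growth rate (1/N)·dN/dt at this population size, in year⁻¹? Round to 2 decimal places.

(1/N)·dN/dt = r(1 − N/K) = 0.83 × (1 − 4660/18620).
= 0.83 × 0.74973 = 0.62228.

0.62 per year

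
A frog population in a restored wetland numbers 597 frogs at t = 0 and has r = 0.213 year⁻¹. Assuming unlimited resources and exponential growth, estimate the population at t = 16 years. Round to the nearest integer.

18032 frogs

N(t) = N₀·e^(rt) = 597 × e^(0.213×16) = 597 × e^3.408.
e^3.408 ≈ 30.205, so N ≈ 597 × 30.205 = 18032.3.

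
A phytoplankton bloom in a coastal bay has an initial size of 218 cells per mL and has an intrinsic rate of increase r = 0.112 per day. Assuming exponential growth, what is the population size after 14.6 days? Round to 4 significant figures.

N(t) = N₀·e^(rt) = 218 × e^(0.112×14.6) = 218 × e^1.635.
e^1.635 ≈ 5.1305, so N ≈ 218 × 5.1305 = 1118.45.

1118 cells per mL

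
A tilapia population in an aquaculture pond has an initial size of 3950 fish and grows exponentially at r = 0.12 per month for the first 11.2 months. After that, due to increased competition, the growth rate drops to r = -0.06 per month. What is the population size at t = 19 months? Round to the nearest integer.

9485 fish

Phase 1: N(11.2) = 3950·e^(0.12×11.2) = 3950·e^1.344 = 15145.7.
Phase 2 runs for 19 − 11.2 = 7.8 months at r = -0.06.
N(19) = 15145.7·e^(-0.06×7.8) = 15145.7·e^-0.468 = 9485.04.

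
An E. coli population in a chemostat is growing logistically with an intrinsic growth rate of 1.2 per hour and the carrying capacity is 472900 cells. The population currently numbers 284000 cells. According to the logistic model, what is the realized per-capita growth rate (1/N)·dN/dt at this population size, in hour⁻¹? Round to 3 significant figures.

(1/N)·dN/dt = r(1 − N/K) = 1.2 × (1 − 284000/472900).
= 1.2 × 0.39945 = 0.47934.

0.479 per hour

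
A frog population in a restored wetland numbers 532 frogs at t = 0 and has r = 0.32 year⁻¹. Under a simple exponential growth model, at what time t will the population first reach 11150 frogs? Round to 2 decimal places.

Set N₀·e^(rt) = 11150: e^(0.32·t) = 11150/532 = 20.959.
0.32·t = ln(20.959) = 3.0426, so t = 3.0426/0.32 = 9.508.

9.51 years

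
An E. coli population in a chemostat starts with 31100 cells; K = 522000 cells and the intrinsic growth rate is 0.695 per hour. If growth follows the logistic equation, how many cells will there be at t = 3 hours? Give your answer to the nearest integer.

176224 cells

A = (K − N₀)/N₀ = (522000 − 31100)/31100 = 15.785.
N(t) = K/(1 + A·e^(−rt)) = 522000/(1 + 15.785×e^(−0.695×3)).
e^(−2.085) = 0.12431; denominator = 1 + 15.785×0.12431 = 2.9621.
N = 522000/2.9621 = 176224.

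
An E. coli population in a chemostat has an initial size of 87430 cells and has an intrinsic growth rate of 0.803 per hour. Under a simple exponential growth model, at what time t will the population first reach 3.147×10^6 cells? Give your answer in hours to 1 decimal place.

Set N₀·e^(rt) = 3.147×10^6: e^(0.803·t) = 3.147×10^6/87430 = 35.995.
0.803·t = ln(35.995) = 3.5834, so t = 3.5834/0.803 = 4.4625.

4.5 hours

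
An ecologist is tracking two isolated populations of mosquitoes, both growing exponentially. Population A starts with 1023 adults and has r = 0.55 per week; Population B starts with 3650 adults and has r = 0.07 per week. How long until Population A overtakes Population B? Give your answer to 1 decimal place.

Set 1023·e^(0.55t) = 3650·e^(0.07t).
e^((0.55 − 0.07)t) = 3650/1023 → e^(0.48·t) = 3.5679.
0.48·t = ln(3.5679) = 1.272, so t = 1.272/0.48 = 2.65.

2.6 weeks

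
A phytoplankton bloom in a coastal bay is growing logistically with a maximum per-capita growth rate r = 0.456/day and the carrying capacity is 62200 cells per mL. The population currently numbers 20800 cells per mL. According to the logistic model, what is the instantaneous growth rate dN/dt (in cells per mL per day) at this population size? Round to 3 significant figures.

dN/dt = rN(1 − N/K) = 0.456 × 20800 × (1 − 20800/62200).
1 − 20800/62200 = 0.66559; dN/dt = 0.456 × 20800 × 0.66559 = 6313.

6310 cells per mL per day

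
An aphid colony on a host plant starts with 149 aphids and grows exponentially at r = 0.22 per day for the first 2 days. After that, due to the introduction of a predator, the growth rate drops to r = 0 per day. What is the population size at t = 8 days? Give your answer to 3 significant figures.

Phase 1: N(2) = 149·e^(0.22×2) = 149·e^0.44 = 231.353.
Phase 2 runs for 8 − 2 = 6 days at r = 0.
N(8) = 231.353·e^(0×6) = 231.353·e^0 = 231.353.

231 aphids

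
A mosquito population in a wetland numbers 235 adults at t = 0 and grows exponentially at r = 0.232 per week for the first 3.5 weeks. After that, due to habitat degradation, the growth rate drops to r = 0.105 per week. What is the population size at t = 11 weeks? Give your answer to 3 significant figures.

Phase 1: N(3.5) = 235·e^(0.232×3.5) = 235·e^0.812 = 529.316.
Phase 2 runs for 11 − 3.5 = 7.5 weeks at r = 0.105.
N(11) = 529.316·e^(0.105×7.5) = 529.316·e^0.7875 = 1163.38.

1160 adults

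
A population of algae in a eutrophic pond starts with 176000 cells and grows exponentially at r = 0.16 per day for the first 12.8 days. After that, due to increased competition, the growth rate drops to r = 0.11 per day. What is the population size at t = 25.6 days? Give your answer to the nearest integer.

5577433 cells

Phase 1: N(12.8) = 176000·e^(0.16×12.8) = 176000·e^2.048 = 1.364419×10^6.
Phase 2 runs for 25.6 − 12.8 = 12.8 days at r = 0.11.
N(25.6) = 1.364419×10^6·e^(0.11×12.8) = 1.364419×10^6·e^1.408 = 5.577433×10^6.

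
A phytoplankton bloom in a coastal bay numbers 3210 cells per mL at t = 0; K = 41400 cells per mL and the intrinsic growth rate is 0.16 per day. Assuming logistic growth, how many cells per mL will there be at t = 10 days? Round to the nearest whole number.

12169 cells per mL

A = (K − N₀)/N₀ = (41400 − 3210)/3210 = 11.897.
N(t) = K/(1 + A·e^(−rt)) = 41400/(1 + 11.897×e^(−0.16×10)).
e^(−1.6) = 0.2019; denominator = 1 + 11.897×0.2019 = 3.402.
N = 41400/3.402 = 12169.3.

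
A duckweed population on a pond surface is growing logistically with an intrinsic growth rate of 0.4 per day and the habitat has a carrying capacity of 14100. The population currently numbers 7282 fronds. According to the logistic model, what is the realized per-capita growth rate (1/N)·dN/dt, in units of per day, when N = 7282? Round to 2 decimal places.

(1/N)·dN/dt = r(1 − N/K) = 0.4 × (1 − 7282/14100).
= 0.4 × 0.48355 = 0.19342.

0.19 per day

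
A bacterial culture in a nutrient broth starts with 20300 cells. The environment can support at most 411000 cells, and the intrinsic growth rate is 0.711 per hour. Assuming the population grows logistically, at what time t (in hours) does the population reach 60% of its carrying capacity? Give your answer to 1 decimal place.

A = (K − N₀)/N₀ = (411000 − 20300)/20300 = 19.246.
Solve 411000/(1 + 19.246·e^(−0.711t)) = 246600: 1 + 19.246·e^(−0.711t) = 1.6667, so e^(−0.711t) = 0.0346387.
−0.711·t = ln(0.0346387) = -3.3628, so t = 3.3628/0.711 = 4.7297.

4.7 hours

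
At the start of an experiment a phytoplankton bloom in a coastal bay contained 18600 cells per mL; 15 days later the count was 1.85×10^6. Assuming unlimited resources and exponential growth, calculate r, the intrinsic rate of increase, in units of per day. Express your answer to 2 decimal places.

0.31 per day

From N(t) = N₀·e^(rt): e^(r·15) = 1.85×10^6/18600 = 99.462.
r·15 = ln(99.462) = 4.5998, so r = 4.5998/15 = 0.30665.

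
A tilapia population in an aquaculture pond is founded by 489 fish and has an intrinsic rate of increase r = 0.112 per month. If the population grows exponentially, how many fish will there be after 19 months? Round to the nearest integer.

N(t) = N₀·e^(rt) = 489 × e^(0.112×19) = 489 × e^2.128.
e^2.128 ≈ 8.3981, so N ≈ 489 × 8.3981 = 4106.65.

4107 fish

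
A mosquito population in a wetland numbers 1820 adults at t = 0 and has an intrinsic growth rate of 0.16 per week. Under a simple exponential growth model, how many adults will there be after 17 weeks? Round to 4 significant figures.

N(t) = N₀·e^(rt) = 1820 × e^(0.16×17) = 1820 × e^2.72.
e^2.72 ≈ 15.18, so N ≈ 1820 × 15.18 = 27628.2.

27630 adults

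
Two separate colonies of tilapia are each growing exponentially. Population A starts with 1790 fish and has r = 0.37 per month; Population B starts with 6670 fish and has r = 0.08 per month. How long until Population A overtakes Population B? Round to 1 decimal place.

4.5 months

Set 1790·e^(0.37t) = 6670·e^(0.08t).
e^((0.37 − 0.08)t) = 6670/1790 → e^(0.29·t) = 3.7263.
0.29·t = ln(3.7263) = 1.3154, so t = 1.3154/0.29 = 4.5359.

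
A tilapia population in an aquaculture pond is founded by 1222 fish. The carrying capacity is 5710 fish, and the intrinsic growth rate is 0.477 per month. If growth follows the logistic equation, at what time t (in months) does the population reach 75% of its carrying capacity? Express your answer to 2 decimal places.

5.03 months

A = (K − N₀)/N₀ = (5710 − 1222)/1222 = 3.6727.
Solve 5710/(1 + 3.6727·e^(−0.477t)) = 4282.5: 1 + 3.6727·e^(−0.477t) = 1.3333, so e^(−0.477t) = 0.0907605.
−0.477·t = ln(0.0907605) = -2.3995, so t = 2.3995/0.477 = 5.0305.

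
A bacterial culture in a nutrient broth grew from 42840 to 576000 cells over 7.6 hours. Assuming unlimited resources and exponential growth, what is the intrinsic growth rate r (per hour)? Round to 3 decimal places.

From N(t) = N₀·e^(rt): e^(r·7.6) = 576000/42840 = 13.445.
r·7.6 = ln(13.445) = 2.5986, so r = 2.5986/7.6 = 0.34193.

0.342 per hour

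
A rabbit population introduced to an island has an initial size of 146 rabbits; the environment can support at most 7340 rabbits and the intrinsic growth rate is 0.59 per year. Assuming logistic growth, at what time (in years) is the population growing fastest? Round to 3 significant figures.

6.61 years

Logistic growth is fastest at N = K/2 = 3670.
A = (K − N₀)/N₀ = 49.274. Set K/(1 + A·e^(−rt)) = K/2 → A·e^(−rt) = 1.
e^(−0.59t) = 1/49.274 = 0.0202947, so t = ln(49.274)/0.59 = 3.8974/0.59 = 6.6058.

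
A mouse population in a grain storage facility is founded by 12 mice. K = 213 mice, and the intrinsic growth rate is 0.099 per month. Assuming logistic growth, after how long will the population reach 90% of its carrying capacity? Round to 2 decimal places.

50.66 months

A = (K − N₀)/N₀ = (213 − 12)/12 = 16.75.
Solve 213/(1 + 16.75·e^(−0.099t)) = 191.7: 1 + 16.75·e^(−0.099t) = 1.1111, so e^(−0.099t) = 0.0066335.
−0.099·t = ln(0.0066335) = -5.0156, so t = 5.0156/0.099 = 50.663.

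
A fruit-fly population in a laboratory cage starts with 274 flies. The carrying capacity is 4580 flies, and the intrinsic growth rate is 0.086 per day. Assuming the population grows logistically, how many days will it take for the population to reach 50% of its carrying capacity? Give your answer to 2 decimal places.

A = (K − N₀)/N₀ = (4580 − 274)/274 = 15.715.
Solve 4580/(1 + 15.715·e^(−0.086t)) = 2290: 1 + 15.715·e^(−0.086t) = 2, so e^(−0.086t) = 0.0636321.
−0.086·t = ln(0.0636321) = -2.7546, so t = 2.7546/0.086 = 32.031.

32.03 days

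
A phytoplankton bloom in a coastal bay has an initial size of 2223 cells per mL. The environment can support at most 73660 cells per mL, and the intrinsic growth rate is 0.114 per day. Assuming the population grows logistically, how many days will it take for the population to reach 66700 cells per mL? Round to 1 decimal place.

50.3 days

A = (K − N₀)/N₀ = (73660 − 2223)/2223 = 32.135.
Solve 73660/(1 + 32.135·e^(−0.114t)) = 66700: 1 + 32.135·e^(−0.114t) = 1.1043, so e^(−0.114t) = 0.00324713.
−0.114·t = ln(0.00324713) = -5.73, so t = 5.73/0.114 = 50.263.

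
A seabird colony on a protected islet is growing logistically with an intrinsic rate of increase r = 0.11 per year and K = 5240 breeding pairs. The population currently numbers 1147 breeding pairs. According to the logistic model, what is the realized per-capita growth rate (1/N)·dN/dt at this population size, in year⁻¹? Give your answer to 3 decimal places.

(1/N)·dN/dt = r(1 − N/K) = 0.11 × (1 − 1147/5240).
= 0.11 × 0.78111 = 0.085922.

0.086 per year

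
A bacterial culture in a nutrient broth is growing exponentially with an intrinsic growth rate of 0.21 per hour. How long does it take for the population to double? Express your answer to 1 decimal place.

Doubling time t_d = ln(2)/r = 0.6931/0.21 = 3.3007.

3.3 hours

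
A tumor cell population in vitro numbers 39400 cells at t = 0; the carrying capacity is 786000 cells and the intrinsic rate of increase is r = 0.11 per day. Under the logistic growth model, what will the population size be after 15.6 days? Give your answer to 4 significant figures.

A = (K − N₀)/N₀ = (786000 − 39400)/39400 = 18.949.
N(t) = K/(1 + A·e^(−rt)) = 786000/(1 + 18.949×e^(−0.11×15.6)).
e^(−1.716) = 0.17978; denominator = 1 + 18.949×0.17978 = 4.4068.
N = 786000/4.4068 = 178362.

178400 cells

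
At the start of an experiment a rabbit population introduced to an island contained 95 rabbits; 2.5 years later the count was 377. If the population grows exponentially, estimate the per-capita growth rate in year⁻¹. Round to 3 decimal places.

0.551 per year

From N(t) = N₀·e^(rt): e^(r·2.5) = 377/95 = 3.9684.
r·2.5 = ln(3.9684) = 1.3784, so r = 1.3784/2.5 = 0.55135.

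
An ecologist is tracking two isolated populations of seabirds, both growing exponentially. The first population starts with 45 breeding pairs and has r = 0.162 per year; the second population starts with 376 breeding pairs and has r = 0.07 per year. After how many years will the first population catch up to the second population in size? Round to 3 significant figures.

23.1 years

Set 45·e^(0.162t) = 376·e^(0.07t).
e^((0.162 − 0.07)t) = 376/45 → e^(0.092·t) = 8.3556.
0.092·t = ln(8.3556) = 2.1229, so t = 2.1229/0.092 = 23.075.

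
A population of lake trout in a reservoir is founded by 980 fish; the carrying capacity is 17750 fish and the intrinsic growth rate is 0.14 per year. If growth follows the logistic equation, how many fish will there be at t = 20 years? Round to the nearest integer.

8698 fish

A = (K − N₀)/N₀ = (17750 − 980)/980 = 17.112.
N(t) = K/(1 + A·e^(−rt)) = 17750/(1 + 17.112×e^(−0.14×20)).
e^(−2.8) = 0.06081; denominator = 1 + 17.112×0.06081 = 2.0406.
N = 17750/2.0406 = 8698.44.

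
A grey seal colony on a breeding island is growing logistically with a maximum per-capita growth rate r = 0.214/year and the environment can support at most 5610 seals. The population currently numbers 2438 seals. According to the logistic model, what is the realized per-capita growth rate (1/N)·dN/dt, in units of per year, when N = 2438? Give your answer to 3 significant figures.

(1/N)·dN/dt = r(1 − N/K) = 0.214 × (1 − 2438/5610).
= 0.214 × 0.56542 = 0.121.

0.121 per year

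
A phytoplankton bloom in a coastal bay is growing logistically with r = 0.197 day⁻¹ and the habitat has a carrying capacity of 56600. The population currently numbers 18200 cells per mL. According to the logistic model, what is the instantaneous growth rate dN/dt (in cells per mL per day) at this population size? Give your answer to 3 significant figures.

dN/dt = rN(1 − N/K) = 0.197 × 18200 × (1 − 18200/56600).
1 − 18200/56600 = 0.67845; dN/dt = 0.197 × 18200 × 0.67845 = 2432.5.

2430 cells per mL per day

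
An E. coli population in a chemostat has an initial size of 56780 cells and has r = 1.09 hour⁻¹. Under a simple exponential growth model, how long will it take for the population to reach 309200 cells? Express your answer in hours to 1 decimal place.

Set N₀·e^(rt) = 309200: e^(1.09·t) = 309200/56780 = 5.4456.
1.09·t = ln(5.4456) = 1.6948, so t = 1.6948/1.09 = 1.5549.

1.6 hours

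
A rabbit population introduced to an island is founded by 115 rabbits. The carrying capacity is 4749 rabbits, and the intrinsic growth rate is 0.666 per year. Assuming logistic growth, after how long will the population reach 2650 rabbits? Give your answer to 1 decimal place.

A = (K − N₀)/N₀ = (4749 − 115)/115 = 40.296.
Solve 4749/(1 + 40.296·e^(−0.666t)) = 2650: 1 + 40.296·e^(−0.666t) = 1.7921, so e^(−0.666t) = 0.0196566.
−0.666·t = ln(0.0196566) = -3.9293, so t = 3.9293/0.666 = 5.8999.

5.9 years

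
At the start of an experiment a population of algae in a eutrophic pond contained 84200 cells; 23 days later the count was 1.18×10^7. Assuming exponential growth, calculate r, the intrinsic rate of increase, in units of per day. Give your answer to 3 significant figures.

From N(t) = N₀·e^(rt): e^(r·23) = 1.18×10^7/84200 = 140.14.
r·23 = ln(140.14) = 4.9427, so r = 4.9427/23 = 0.2149.

0.215 per day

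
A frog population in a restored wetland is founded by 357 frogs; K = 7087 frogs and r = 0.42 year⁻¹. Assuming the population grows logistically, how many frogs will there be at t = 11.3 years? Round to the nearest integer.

A = (K − N₀)/N₀ = (7087 − 357)/357 = 18.852.
N(t) = K/(1 + A·e^(−rt)) = 7087/(1 + 18.852×e^(−0.42×11.3)).
e^(−4.746) = 0.0086864; denominator = 1 + 18.852×0.0086864 = 1.1638.
N = 7087/1.1638 = 6089.79.

6090 frogs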